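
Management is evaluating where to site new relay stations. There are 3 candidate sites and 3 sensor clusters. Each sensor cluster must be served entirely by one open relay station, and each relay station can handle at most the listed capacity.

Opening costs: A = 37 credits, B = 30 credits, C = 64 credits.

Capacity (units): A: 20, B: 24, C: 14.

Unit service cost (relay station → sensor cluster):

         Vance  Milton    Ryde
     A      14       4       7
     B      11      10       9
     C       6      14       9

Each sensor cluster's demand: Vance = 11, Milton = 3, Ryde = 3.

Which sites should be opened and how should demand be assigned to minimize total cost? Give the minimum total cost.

Open {A, C}: Vance→C 6·11=66, Milton→A 4·3=12, Ryde→A 7·3=21.
Loads: A carries 6/20, C carries 11/14. Service 99; fixed 101; total 200.
Next best feasible plan costs 206.

Minimum total cost: 200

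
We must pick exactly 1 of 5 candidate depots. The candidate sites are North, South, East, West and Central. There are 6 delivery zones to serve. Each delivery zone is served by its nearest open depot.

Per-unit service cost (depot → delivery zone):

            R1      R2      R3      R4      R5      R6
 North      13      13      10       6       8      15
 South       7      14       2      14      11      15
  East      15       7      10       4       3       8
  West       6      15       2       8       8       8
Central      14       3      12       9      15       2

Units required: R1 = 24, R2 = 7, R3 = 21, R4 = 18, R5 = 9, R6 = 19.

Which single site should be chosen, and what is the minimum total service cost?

With exactly 1 open, each delivery zone uses its cheapest among the chosen.
{West}: R1→West 6·24=144, R2→West 15·7=105, R3→West 2·21=42, R4→West 8·18=144, R5→West 8·9=72, R6→West 8·19=152. Service cost 659.
{East}: service cost 870
{South}: service cost 944
Among all 5 size-1 choices, {West} is lowest.

Choose West only; total service cost 659.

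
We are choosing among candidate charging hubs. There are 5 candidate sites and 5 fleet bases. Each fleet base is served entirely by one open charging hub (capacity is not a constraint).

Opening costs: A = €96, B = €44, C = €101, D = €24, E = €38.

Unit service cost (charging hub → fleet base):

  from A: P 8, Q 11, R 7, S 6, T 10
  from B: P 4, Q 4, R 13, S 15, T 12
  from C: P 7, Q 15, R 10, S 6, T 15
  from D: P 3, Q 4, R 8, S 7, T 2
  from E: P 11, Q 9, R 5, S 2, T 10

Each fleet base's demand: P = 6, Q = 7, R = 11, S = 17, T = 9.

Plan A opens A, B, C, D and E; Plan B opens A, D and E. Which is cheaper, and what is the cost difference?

Plan A: {A, B, C, D, E}: P→D 3·6=18, Q→B 4·7=28, R→E 5·11=55, S→E 2·17=34, T→D 2·9=18. Service 153; fixed 303; total 456.
Plan B: {A, D, E}: P→D 3·6=18, Q→D 4·7=28, R→E 5·11=55, S→E 2·17=34, T→D 2·9=18. Service 153; fixed 158; total 311.
Difference: |456 − 311| = 145.

Plan B is cheaper by 145.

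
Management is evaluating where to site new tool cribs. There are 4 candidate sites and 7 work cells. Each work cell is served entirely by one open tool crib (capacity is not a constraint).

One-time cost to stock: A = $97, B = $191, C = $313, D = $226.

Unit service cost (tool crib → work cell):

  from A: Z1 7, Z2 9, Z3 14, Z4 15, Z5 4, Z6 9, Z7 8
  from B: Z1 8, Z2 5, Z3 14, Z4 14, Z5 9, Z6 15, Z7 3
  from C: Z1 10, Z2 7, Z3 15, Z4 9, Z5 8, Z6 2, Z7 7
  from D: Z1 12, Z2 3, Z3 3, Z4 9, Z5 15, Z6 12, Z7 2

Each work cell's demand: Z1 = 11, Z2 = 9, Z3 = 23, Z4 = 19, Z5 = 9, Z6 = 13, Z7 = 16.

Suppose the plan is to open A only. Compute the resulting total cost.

Total cost: 1143

Each work cell is assigned to its cheapest site among the open ones.
{A}: Z1→A 7·11=77, Z2→A 9·9=81, Z3→A 14·23=322, Z4→A 15·19=285, Z5→A 4·9=36, Z6→A 9·13=117, Z7→A 8·16=128. Service 1046; fixed 97; total 1143.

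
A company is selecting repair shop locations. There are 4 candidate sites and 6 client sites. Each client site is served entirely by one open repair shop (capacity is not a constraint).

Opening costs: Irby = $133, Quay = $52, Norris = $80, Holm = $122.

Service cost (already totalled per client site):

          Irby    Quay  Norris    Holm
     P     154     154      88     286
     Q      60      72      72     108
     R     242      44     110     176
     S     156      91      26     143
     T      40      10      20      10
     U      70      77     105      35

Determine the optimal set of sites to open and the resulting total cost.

For any fixed open set, each client site goes to its cheapest open site; total = fixed + service.
{Quay, Norris}: P→Norris 88, Q→Quay 72, R→Quay 44, S→Norris 26, T→Quay 10, U→Quay 77. Service 317; fixed 132; total 449.
{Quay}: service 448 + fixed 52 = 500
{Norris}: service 421 + fixed 80 = 501
{Irby, Quay, Norris, Holm}: P→Norris 88, Q→Irby 60, R→Quay 44, S→Norris 26, T→Quay 10, U→Holm 35. Service 263; fixed 387; total 650.
(All 15 nonempty subsets were checked; Quay and Norris is lowest.)

Open Quay and Norris; minimum total cost 449.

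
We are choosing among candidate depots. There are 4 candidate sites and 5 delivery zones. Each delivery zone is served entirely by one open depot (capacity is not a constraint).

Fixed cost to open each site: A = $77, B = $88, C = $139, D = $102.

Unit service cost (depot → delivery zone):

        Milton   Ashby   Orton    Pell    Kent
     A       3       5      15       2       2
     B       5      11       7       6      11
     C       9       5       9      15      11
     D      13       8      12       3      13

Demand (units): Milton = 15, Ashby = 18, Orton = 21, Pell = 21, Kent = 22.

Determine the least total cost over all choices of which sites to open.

Minimum total cost: 533

For any fixed open set, each delivery zone goes to its cheapest open site; total = fixed + service.
{A, B}: Milton→A 3·15=45, Ashby→A 5·18=90, Orton→B 7·21=147, Pell→A 2·21=42, Kent→A 2·22=44. Service 368; fixed 165; total 533.
{A}: service 536 + fixed 77 = 613
{A, C}: Milton→A 3·15=45, Ashby→A 5·18=90, Orton→C 9·21=189, Pell→A 2·21=42, Kent→A 2·22=44. Service 410; fixed 216; total 626.
{A, B, C, D}: Milton→A 3·15=45, Ashby→A 5·18=90, Orton→B 7·21=147, Pell→A 2·21=42, Kent→A 2·22=44. Service 368; fixed 406; total 774.
(All 15 nonempty subsets were checked; A and B is lowest.)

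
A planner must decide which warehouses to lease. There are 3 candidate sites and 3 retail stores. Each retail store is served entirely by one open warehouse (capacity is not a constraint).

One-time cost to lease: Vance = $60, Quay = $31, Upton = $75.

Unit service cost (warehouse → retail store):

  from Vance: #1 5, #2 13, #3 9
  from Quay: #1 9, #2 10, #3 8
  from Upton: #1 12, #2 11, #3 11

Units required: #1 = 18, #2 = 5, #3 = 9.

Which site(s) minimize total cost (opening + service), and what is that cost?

For any fixed open set, each retail store goes to its cheapest open site; total = fixed + service.
{Vance}: #1→Vance 5·18=90, #2→Vance 13·5=65, #3→Vance 9·9=81. Service 236; fixed 60; total 296.
{Vance, Quay}: #1→Vance 5·18=90, #2→Quay 10·5=50, #3→Quay 8·9=72. Service 212; fixed 91; total 303.
{Quay}: service 284 + fixed 31 = 315
{Vance, Quay, Upton}: service 212 + fixed 166 = 378
No other subset beats 296.

Open Vance only; minimum total cost 296.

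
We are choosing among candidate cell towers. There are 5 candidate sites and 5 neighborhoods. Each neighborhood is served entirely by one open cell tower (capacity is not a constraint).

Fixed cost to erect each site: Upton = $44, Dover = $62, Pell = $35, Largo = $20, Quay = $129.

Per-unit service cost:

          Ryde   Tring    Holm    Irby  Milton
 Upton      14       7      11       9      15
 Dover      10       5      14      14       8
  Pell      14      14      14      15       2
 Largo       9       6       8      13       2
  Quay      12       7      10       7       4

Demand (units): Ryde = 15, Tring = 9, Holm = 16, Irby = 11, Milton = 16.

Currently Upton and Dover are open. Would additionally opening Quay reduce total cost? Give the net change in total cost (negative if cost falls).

No — net change +27 (cost rises by 27).

Current service cost with {Upton, Dover}: 598.
Adding Quay: each neighborhood re-picks its cheapest; new service cost 496, saving 102.
Extra fixed cost: 129. Net change = 129 − 102 = 27.
(Totals: 704 → 731.)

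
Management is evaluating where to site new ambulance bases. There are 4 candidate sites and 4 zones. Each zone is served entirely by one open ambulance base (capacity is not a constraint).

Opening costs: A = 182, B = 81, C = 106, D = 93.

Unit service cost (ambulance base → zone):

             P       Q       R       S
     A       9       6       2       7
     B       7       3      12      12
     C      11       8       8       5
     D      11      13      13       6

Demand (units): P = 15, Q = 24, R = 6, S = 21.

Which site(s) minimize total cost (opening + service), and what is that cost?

Open B and C; minimum total cost 517.

For any fixed open set, each zone goes to its cheapest open site; total = fixed + service.
{B, C}: P→B 7·15=105, Q→B 3·24=72, R→C 8·6=48, S→C 5·21=105. Service 330; fixed 187; total 517.
{B, D}: P→B 7·15=105, Q→B 3·24=72, R→B 12·6=72, S→D 6·21=126. Service 375; fixed 174; total 549.
{B}: service 501 + fixed 81 = 582
{A, B, C, D}: P→B 7·15=105, Q→B 3·24=72, R→A 2·6=12, S→C 5·21=105. Service 294; fixed 462; total 756.
(All 15 nonempty subsets were checked; B and C is lowest.)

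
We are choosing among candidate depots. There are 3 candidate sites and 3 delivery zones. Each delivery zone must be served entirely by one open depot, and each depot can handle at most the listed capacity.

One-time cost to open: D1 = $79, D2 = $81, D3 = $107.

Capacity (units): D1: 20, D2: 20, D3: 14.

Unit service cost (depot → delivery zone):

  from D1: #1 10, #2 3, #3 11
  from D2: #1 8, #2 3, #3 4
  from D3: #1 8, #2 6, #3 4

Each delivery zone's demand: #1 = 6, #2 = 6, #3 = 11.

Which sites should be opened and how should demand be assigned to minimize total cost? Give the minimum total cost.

Minimum total cost: 270

Open {D1, D2}: #1→D2 8·6=48, #2→D1 3·6=18, #3→D2 4·11=44.
Loads: D1 carries 6/20, D2 carries 17/20. Service 110; fixed 160; total 270.
Next best feasible plan costs 282.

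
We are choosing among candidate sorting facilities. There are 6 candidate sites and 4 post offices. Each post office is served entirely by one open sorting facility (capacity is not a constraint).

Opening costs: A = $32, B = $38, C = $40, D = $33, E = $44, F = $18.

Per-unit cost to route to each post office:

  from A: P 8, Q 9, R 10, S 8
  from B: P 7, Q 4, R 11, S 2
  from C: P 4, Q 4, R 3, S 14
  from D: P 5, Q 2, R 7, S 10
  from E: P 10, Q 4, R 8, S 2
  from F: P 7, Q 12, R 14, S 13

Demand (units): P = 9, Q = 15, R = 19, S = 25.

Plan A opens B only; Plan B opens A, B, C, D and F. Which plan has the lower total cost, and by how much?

Plan A: {B}: P→B 7·9=63, Q→B 4·15=60, R→B 11·19=209, S→B 2·25=50. Service 382; fixed 38; total 420.
Plan B: {A, B, C, D, F}: P→C 4·9=36, Q→D 2·15=30, R→C 3·19=57, S→B 2·25=50. Service 173; fixed 161; total 334.
Difference: |420 − 334| = 86.

Plan B is cheaper by 86.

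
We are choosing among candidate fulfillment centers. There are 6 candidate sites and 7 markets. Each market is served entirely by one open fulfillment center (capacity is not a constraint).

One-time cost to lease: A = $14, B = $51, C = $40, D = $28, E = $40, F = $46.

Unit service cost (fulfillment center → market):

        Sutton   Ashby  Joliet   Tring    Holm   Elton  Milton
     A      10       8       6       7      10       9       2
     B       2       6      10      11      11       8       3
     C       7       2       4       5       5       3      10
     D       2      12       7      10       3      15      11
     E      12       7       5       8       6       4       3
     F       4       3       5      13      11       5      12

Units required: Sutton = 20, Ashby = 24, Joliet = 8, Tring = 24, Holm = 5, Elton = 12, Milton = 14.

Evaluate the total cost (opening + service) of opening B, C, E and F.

Each market is assigned to its cheapest site among the open ones.
{B, C, E, F}: Sutton→B 2·20=40, Ashby→C 2·24=48, Joliet→C 4·8=32, Tring→C 5·24=120, Holm→C 5·5=25, Elton→C 3·12=36, Milton→B 3·14=42. Service 343; fixed 177; total 520.

Total cost: 520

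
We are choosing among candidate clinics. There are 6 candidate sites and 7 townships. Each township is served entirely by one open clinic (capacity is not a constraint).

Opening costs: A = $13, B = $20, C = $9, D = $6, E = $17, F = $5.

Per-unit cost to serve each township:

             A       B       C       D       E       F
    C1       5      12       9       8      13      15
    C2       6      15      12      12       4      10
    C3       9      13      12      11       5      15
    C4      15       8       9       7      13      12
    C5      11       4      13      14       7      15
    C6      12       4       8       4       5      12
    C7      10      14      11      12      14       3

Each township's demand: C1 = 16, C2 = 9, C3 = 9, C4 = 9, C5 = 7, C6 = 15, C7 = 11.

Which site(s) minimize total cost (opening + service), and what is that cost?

For any fixed open set, each township goes to its cheapest open site; total = fixed + service.
{A, B, D, E, F}: C1→A 5·16=80, C2→E 4·9=36, C3→E 5·9=45, C4→D 7·9=63, C5→B 4·7=28, C6→B 4·15=60, C7→F 3·11=33. Service 345; fixed 61; total 406.
{A, D, E, F}: C1→A 5·16=80, C2→E 4·9=36, C3→E 5·9=45, C4→D 7·9=63, C5→E 7·7=49, C6→D 4·15=60, C7→F 3·11=33. Service 366; fixed 41; total 407.
{A, B, E, F}: C1→A 5·16=80, C2→E 4·9=36, C3→E 5·9=45, C4→B 8·9=72, C5→B 4·7=28, C6→B 4·15=60, C7→F 3·11=33. Service 354; fixed 55; total 409.
{A, B, C, D, E, F}: C1→A 5·16=80, C2→E 4·9=36, C3→E 5·9=45, C4→D 7·9=63, C5→B 4·7=28, C6→B 4·15=60, C7→F 3·11=33. Service 345; fixed 70; total 415.
No other subset beats 406.

Open A, B, D, E and F; minimum total cost 406.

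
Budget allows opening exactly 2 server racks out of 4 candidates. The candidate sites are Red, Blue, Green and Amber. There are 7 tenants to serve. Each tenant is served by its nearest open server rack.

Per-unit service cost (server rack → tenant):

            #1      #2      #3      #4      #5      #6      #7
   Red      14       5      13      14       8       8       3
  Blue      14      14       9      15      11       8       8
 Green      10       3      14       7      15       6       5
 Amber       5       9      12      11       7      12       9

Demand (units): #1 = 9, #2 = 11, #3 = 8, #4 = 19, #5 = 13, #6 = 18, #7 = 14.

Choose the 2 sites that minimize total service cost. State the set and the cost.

With exactly 2 open, each tenant uses its cheapest among the chosen.
{Green, Amber}: #1→Amber 5·9=45, #2→Green 3·11=33, #3→Amber 12·8=96, #4→Green 7·19=133, #5→Amber 7·13=91, #6→Green 6·18=108, #7→Green 5·14=70. Service cost 576.
{Red, Green}: service cost 614
{Blue, Green}: service cost 649
Among all 6 size-2 choices, {Green, Amber} is lowest.

Choose Green and Amber; total service cost 576.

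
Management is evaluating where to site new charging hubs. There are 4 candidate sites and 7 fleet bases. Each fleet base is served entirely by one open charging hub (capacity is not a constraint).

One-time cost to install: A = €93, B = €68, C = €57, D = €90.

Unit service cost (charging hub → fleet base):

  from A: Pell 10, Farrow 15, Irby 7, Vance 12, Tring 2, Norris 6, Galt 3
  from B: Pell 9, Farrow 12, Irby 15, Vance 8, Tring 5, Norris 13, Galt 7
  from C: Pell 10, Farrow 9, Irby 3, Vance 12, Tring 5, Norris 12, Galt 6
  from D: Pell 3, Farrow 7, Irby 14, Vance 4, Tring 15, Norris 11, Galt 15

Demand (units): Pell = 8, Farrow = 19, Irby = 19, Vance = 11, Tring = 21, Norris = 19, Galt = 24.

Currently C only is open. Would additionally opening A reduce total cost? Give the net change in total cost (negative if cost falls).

Yes — net change −156 (cost falls by 156).

Current service cost with {C}: 917.
Adding A: each fleet base re-picks its cheapest; new service cost 668, saving 249.
Extra fixed cost: 93. Net change = 93 − 249 = -156.
(Totals: 974 → 818.)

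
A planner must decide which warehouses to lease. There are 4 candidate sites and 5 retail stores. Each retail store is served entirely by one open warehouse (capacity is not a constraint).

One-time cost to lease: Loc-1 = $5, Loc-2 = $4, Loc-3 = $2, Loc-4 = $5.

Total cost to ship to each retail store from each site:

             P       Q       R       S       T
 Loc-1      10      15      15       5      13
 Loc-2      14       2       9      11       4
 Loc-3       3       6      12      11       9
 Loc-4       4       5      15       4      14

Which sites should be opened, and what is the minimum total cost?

Open Loc-2 and Loc-4; minimum total cost 32.

For any fixed open set, each retail store goes to its cheapest open site; total = fixed + service.
{Loc-2, Loc-4}: P→Loc-4 4, Q→Loc-2 2, R→Loc-2 9, S→Loc-4 4, T→Loc-2 4. Service 23; fixed 9; total 32.
{Loc-2, Loc-3, Loc-4}: service 22 + fixed 11 = 33
{Loc-1, Loc-2, Loc-3}: service 23 + fixed 11 = 34
{Loc-1, Loc-2, Loc-3, Loc-4}: service 22 + fixed 16 = 38
No other subset beats 32.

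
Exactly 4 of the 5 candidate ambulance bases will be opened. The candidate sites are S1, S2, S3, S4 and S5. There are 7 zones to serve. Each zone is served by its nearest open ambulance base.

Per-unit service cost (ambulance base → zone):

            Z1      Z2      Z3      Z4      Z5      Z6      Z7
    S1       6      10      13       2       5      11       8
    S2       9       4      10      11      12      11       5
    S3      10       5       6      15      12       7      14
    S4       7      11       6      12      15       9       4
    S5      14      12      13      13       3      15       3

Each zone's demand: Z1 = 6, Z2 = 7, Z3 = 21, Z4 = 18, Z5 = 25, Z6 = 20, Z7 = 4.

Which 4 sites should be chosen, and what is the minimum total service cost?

With exactly 4 open, each zone uses its cheapest among the chosen.
{S1, S2, S3, S5}: Z1→S1 6·6=36, Z2→S2 4·7=28, Z3→S3 6·21=126, Z4→S1 2·18=36, Z5→S5 3·25=75, Z6→S3 7·20=140, Z7→S5 3·4=12. Service cost 453.
{S1, S3, S4, S5}: service cost 460
{S1, S2, S4, S5}: service cost 493
Among all 5 size-4 choices, {S1, S2, S3, S5} is lowest.

Choose S1, S2, S3 and S5; total service cost 453.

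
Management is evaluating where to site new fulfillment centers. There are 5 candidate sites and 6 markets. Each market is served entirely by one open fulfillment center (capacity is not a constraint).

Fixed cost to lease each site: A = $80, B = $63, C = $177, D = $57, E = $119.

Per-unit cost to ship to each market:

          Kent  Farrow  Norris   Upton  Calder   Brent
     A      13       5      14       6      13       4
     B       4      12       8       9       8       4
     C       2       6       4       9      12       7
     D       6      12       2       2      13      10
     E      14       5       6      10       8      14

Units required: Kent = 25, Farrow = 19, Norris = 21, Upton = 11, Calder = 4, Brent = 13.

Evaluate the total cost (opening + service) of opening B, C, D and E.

Total cost: 709

Each market is assigned to its cheapest site among the open ones.
{B, C, D, E}: Kent→C 2·25=50, Farrow→E 5·19=95, Norris→D 2·21=42, Upton→D 2·11=22, Calder→B 8·4=32, Brent→B 4·13=52. Service 293; fixed 416; total 709.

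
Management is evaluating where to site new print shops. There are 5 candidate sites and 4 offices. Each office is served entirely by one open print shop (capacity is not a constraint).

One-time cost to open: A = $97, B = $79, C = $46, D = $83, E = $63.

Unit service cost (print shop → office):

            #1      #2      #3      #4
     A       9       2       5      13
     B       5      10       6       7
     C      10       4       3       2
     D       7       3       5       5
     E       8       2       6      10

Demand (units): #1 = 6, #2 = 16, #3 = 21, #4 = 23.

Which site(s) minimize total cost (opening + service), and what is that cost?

Open C only; minimum total cost 279.

For any fixed open set, each office goes to its cheapest open site; total = fixed + service.
{C}: #1→C 10·6=60, #2→C 4·16=64, #3→C 3·21=63, #4→C 2·23=46. Service 233; fixed 46; total 279.
{C, E}: #1→E 8·6=48, #2→E 2·16=32, #3→C 3·21=63, #4→C 2·23=46. Service 189; fixed 109; total 298.
{B, C}: service 203 + fixed 125 = 328
{A, B, C, D, E}: service 171 + fixed 368 = 539
No other subset beats 279.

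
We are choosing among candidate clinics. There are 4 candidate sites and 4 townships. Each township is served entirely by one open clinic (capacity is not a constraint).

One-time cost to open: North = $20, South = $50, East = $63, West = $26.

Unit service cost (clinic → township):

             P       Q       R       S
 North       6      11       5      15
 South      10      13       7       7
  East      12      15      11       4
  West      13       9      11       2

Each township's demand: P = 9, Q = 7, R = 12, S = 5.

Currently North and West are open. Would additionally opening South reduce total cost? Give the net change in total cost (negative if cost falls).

Current service cost with {North, West}: 187.
Adding South: each township re-picks its cheapest; new service cost 187, saving 0.
Extra fixed cost: 50. Net change = 50 − 0 = 50.
(Totals: 233 → 283.)

No — net change +50 (cost rises by 50).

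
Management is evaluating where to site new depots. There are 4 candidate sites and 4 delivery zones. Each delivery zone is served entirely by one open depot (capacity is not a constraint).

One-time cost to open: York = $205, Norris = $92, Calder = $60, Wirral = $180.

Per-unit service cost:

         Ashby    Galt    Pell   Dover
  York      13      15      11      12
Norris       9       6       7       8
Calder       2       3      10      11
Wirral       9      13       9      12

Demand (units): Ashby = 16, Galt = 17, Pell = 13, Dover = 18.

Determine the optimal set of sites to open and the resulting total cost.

Open Norris and Calder; minimum total cost 470.

For any fixed open set, each delivery zone goes to its cheapest open site; total = fixed + service.
{Norris, Calder}: Ashby→Calder 2·16=32, Galt→Calder 3·17=51, Pell→Norris 7·13=91, Dover→Norris 8·18=144. Service 318; fixed 152; total 470.
{Calder}: Ashby→Calder 2·16=32, Galt→Calder 3·17=51, Pell→Calder 10·13=130, Dover→Calder 11·18=198. Service 411; fixed 60; total 471.
{Norris}: service 481 + fixed 92 = 573
{York, Norris, Calder, Wirral}: service 318 + fixed 537 = 855
No other subset beats 470.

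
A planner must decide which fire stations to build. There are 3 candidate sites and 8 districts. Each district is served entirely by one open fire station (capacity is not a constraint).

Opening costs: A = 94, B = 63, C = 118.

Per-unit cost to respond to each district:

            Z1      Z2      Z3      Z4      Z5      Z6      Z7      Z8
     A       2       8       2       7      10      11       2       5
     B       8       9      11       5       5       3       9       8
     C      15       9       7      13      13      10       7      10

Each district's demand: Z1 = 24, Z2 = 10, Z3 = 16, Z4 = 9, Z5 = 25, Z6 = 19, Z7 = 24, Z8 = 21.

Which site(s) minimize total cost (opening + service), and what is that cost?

For any fixed open set, each district goes to its cheapest open site; total = fixed + service.
{A, B}: Z1→A 2·24=48, Z2→A 8·10=80, Z3→A 2·16=32, Z4→B 5·9=45, Z5→B 5·25=125, Z6→B 3·19=57, Z7→A 2·24=48, Z8→A 5·21=105. Service 540; fixed 157; total 697.
{A, B, C}: Z1→A 2·24=48, Z2→A 8·10=80, Z3→A 2·16=32, Z4→B 5·9=45, Z5→B 5·25=125, Z6→B 3·19=57, Z7→A 2·24=48, Z8→A 5·21=105. Service 540; fixed 275; total 815.
{A}: service 835 + fixed 94 = 929
{B}: Z1→B 8·24=192, Z2→B 9·10=90, Z3→B 11·16=176, Z4→B 5·9=45, Z5→B 5·25=125, Z6→B 3·19=57, Z7→B 9·24=216, Z8→B 8·21=168. Service 1069; fixed 63; total 1132.
(All 7 nonempty subsets were checked; A and B is lowest.)

Open A and B; minimum total cost 697.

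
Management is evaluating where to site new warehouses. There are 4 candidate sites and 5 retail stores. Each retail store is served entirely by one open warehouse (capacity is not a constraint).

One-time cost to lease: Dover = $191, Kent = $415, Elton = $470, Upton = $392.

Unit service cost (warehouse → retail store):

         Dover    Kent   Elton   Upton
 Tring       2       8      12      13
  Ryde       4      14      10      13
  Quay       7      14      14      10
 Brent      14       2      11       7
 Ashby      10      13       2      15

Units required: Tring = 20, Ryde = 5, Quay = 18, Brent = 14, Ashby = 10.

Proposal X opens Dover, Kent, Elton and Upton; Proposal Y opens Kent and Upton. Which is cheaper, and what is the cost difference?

Proposal X: {Dover, Kent, Elton, Upton}: Tring→Dover 2·20=40, Ryde→Dover 4·5=20, Quay→Dover 7·18=126, Brent→Kent 2·14=28, Ashby→Elton 2·10=20. Service 234; fixed 1468; total 1702.
Proposal Y: {Kent, Upton}: Tring→Kent 8·20=160, Ryde→Upton 13·5=65, Quay→Upton 10·18=180, Brent→Kent 2·14=28, Ashby→Kent 13·10=130. Service 563; fixed 807; total 1370.
Difference: |1702 − 1370| = 332.

Proposal Y is cheaper by 332.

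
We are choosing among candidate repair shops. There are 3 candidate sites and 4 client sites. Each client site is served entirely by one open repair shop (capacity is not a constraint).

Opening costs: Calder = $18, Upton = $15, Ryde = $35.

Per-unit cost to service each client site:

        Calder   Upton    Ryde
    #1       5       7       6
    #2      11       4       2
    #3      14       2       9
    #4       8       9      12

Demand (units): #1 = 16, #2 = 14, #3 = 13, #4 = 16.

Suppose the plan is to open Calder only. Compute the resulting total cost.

Total cost: 562

Each client site is assigned to its cheapest site among the open ones.
{Calder}: #1→Calder 5·16=80, #2→Calder 11·14=154, #3→Calder 14·13=182, #4→Calder 8·16=128. Service 544; fixed 18; total 562.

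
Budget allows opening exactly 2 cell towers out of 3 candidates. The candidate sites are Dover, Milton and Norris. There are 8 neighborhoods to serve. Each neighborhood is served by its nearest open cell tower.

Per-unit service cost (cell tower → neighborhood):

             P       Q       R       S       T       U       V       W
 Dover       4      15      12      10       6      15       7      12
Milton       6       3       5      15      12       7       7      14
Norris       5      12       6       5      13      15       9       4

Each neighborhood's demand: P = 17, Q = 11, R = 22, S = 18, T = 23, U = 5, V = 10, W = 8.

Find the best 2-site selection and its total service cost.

With exactly 2 open, each neighborhood uses its cheapest among the chosen.
{Dover, Milton}: P→Dover 4·17=68, Q→Milton 3·11=33, R→Milton 5·22=110, S→Dover 10·18=180, T→Dover 6·23=138, U→Milton 7·5=35, V→Dover 7·10=70, W→Dover 12·8=96. Service cost 730.
{Milton, Norris}: service cost 731
{Dover, Norris}: service cost 737
Among all 3 size-2 choices, {Dover, Milton} is lowest.

Choose Dover and Milton; total service cost 730.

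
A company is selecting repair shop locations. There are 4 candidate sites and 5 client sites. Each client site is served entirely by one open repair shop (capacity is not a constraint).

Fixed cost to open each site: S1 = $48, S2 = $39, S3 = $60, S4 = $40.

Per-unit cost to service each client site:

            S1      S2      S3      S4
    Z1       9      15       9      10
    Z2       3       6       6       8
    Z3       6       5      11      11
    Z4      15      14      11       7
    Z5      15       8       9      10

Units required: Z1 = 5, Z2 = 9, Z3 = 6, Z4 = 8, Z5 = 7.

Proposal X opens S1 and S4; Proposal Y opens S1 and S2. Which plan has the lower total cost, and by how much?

Proposal X: {S1, S4}: Z1→S1 9·5=45, Z2→S1 3·9=27, Z3→S1 6·6=36, Z4→S4 7·8=56, Z5→S4 10·7=70. Service 234; fixed 88; total 322.
Proposal Y: {S1, S2}: Z1→S1 9·5=45, Z2→S1 3·9=27, Z3→S2 5·6=30, Z4→S2 14·8=112, Z5→S2 8·7=56. Service 270; fixed 87; total 357.
Difference: |322 − 357| = 35.

Proposal X is cheaper by 35.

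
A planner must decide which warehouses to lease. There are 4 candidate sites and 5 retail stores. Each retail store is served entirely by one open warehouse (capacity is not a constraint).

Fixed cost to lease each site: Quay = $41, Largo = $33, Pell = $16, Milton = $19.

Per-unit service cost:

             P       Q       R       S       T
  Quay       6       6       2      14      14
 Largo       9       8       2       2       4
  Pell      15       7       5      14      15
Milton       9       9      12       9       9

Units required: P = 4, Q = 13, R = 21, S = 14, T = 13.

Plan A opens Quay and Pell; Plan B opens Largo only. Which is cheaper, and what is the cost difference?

Plan B is cheaper by 284.

Plan A: {Quay, Pell}: P→Quay 6·4=24, Q→Quay 6·13=78, R→Quay 2·21=42, S→Quay 14·14=196, T→Quay 14·13=182. Service 522; fixed 57; total 579.
Plan B: {Largo}: P→Largo 9·4=36, Q→Largo 8·13=104, R→Largo 2·21=42, S→Largo 2·14=28, T→Largo 4·13=52. Service 262; fixed 33; total 295.
Difference: |579 − 295| = 284.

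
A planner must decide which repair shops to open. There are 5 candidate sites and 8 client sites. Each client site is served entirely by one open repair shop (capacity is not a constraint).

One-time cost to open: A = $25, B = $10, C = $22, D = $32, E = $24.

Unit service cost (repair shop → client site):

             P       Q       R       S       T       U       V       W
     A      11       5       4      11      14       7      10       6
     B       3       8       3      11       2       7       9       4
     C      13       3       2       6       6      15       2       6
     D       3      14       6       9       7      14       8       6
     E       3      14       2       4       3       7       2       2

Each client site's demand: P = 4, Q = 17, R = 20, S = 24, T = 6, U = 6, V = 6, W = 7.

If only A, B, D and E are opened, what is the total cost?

Total cost: 404

Each client site is assigned to its cheapest site among the open ones.
{A, B, D, E}: P→B 3·4=12, Q→A 5·17=85, R→E 2·20=40, S→E 4·24=96, T→B 2·6=12, U→A 7·6=42, V→E 2·6=12, W→E 2·7=14. Service 313; fixed 91; total 404.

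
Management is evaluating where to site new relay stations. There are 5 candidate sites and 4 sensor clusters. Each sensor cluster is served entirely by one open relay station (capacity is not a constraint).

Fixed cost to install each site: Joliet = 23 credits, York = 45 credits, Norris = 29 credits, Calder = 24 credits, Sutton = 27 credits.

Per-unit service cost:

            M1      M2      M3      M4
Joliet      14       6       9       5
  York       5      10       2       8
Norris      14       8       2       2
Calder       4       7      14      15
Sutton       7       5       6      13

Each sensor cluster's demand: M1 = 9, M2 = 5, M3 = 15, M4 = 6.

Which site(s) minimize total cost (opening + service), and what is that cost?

For any fixed open set, each sensor cluster goes to its cheapest open site; total = fixed + service.
{Norris, Calder}: M1→Calder 4·9=36, M2→Calder 7·5=35, M3→Norris 2·15=30, M4→Norris 2·6=12. Service 113; fixed 53; total 166.
{Norris, Calder, Sutton}: service 103 + fixed 80 = 183
{Joliet, Norris, Calder}: M1→Calder 4·9=36, M2→Joliet 6·5=30, M3→Norris 2·15=30, M4→Norris 2·6=12. Service 108; fixed 76; total 184.
{Joliet, York, Norris, Calder, Sutton}: M1→Calder 4·9=36, M2→Sutton 5·5=25, M3→York 2·15=30, M4→Norris 2·6=12. Service 103; fixed 148; total 251.
No other subset beats 166.

Open Norris and Calder; minimum total cost 166.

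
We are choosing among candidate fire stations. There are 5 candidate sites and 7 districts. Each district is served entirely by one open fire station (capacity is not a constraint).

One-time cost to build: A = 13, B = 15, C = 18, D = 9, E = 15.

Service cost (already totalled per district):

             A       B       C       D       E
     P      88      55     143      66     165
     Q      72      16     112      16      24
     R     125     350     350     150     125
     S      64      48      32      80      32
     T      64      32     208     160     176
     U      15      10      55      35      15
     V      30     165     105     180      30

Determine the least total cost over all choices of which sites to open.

For any fixed open set, each district goes to its cheapest open site; total = fixed + service.
{B, E}: P→B 55, Q→B 16, R→E 125, S→E 32, T→B 32, U→B 10, V→E 30. Service 300; fixed 30; total 330.
{B, D, E}: service 300 + fixed 39 = 339
{A, B, E}: P→B 55, Q→B 16, R→A 125, S→E 32, T→B 32, U→B 10, V→A 30. Service 300; fixed 43; total 343.
{A, B, C, D, E}: P→B 55, Q→B 16, R→A 125, S→C 32, T→B 32, U→B 10, V→A 30. Service 300; fixed 70; total 370.
No other subset beats 330.

Minimum total cost: 330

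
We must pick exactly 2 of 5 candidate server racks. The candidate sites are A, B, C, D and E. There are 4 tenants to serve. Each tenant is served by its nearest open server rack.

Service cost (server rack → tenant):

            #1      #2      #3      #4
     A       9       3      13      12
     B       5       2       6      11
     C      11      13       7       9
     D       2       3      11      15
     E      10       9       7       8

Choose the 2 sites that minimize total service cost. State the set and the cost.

With exactly 2 open, each tenant uses its cheapest among the chosen.
{D, E}: #1→D 2, #2→D 3, #3→E 7, #4→E 8. Service cost 20.
{B, D}: service cost 21
{B, E}: service cost 21
Among all 10 size-2 choices, {D, E} is lowest.

Choose D and E; total service cost 20.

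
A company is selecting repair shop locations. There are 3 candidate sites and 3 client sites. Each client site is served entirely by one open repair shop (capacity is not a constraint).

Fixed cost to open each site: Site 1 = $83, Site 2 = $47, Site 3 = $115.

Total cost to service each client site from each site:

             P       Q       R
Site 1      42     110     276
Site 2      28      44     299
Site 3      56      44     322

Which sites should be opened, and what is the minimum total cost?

Open Site 2 only; minimum total cost 418.

For any fixed open set, each client site goes to its cheapest open site; total = fixed + service.
{Site 2}: P→Site 2 28, Q→Site 2 44, R→Site 2 299. Service 371; fixed 47; total 418.
{Site 1, Site 2}: P→Site 2 28, Q→Site 2 44, R→Site 1 276. Service 348; fixed 130; total 478.
{Site 1}: service 428 + fixed 83 = 511
{Site 1, Site 2, Site 3}: service 348 + fixed 245 = 593
No other subset beats 418.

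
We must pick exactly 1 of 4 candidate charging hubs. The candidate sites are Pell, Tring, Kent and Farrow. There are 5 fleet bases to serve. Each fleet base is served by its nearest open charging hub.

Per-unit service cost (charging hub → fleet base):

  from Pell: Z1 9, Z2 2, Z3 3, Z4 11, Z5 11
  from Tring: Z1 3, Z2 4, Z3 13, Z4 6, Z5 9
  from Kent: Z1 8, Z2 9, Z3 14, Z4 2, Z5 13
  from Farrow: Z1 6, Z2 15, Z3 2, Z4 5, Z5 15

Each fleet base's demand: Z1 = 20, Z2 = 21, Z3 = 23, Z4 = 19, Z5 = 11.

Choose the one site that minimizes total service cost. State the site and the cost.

Choose Pell only; total service cost 621.

With exactly 1 open, each fleet base uses its cheapest among the chosen.
{Pell}: Z1→Pell 9·20=180, Z2→Pell 2·21=42, Z3→Pell 3·23=69, Z4→Pell 11·19=209, Z5→Pell 11·11=121. Service cost 621.
{Tring}: service cost 656
{Farrow}: service cost 741
Among all 4 size-1 choices, {Pell} is lowest.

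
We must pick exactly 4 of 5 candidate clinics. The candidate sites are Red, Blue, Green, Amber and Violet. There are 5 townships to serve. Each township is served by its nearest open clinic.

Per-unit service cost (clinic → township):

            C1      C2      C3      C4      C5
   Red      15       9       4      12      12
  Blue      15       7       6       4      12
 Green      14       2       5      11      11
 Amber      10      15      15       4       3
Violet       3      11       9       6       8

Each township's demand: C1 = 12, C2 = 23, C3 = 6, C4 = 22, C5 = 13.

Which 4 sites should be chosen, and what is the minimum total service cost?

Choose Red, Green, Amber and Violet; total service cost 233.

With exactly 4 open, each township uses its cheapest among the chosen.
{Red, Green, Amber, Violet}: C1→Violet 3·12=36, C2→Green 2·23=46, C3→Red 4·6=24, C4→Amber 4·22=88, C5→Amber 3·13=39. Service cost 233.
{Blue, Green, Amber, Violet}: service cost 239
{Red, Blue, Green, Violet}: service cost 298
Among all 5 size-4 choices, {Red, Green, Amber, Violet} is lowest.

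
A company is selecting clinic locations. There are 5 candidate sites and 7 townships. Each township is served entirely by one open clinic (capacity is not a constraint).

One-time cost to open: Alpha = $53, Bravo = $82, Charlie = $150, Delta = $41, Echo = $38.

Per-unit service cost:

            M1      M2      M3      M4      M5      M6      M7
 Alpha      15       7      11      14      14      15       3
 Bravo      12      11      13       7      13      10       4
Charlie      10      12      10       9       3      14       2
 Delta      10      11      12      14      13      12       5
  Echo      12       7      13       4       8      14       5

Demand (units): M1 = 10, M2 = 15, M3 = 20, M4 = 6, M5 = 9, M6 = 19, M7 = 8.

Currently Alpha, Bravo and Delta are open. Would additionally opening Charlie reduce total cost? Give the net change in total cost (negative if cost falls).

No — net change +32 (cost rises by 32).

Current service cost with {Alpha, Bravo, Delta}: 798.
Adding Charlie: each township re-picks its cheapest; new service cost 680, saving 118.
Extra fixed cost: 150. Net change = 150 − 118 = 32.
(Totals: 974 → 1006.)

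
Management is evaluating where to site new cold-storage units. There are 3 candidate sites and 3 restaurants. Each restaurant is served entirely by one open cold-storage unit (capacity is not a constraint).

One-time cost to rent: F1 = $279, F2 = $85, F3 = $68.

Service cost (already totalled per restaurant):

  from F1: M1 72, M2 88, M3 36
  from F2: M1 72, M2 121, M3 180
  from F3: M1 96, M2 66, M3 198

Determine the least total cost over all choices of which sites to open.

Minimum total cost: 428

For any fixed open set, each restaurant goes to its cheapest open site; total = fixed + service.
{F3}: M1→F3 96, M2→F3 66, M3→F3 198. Service 360; fixed 68; total 428.
{F2}: service 373 + fixed 85 = 458
{F2, F3}: service 318 + fixed 153 = 471
{F1, F2, F3}: M1→F1 72, M2→F3 66, M3→F1 36. Service 174; fixed 432; total 606.
No other subset beats 428.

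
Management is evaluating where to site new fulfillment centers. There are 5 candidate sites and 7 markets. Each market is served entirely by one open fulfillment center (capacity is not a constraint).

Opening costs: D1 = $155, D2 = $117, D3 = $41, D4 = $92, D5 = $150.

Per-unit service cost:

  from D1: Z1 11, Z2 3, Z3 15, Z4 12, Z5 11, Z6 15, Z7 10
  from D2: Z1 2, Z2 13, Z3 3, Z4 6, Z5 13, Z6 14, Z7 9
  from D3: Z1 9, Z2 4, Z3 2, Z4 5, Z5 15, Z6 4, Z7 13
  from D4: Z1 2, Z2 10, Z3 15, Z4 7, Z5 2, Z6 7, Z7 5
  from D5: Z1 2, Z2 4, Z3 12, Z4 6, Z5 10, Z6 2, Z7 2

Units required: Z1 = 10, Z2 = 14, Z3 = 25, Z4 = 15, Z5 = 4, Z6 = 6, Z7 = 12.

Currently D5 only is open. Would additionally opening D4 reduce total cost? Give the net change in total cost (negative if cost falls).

No — net change +60 (cost rises by 60).

Current service cost with {D5}: 542.
Adding D4: each market re-picks its cheapest; new service cost 510, saving 32.
Extra fixed cost: 92. Net change = 92 − 32 = 60.
(Totals: 692 → 752.)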